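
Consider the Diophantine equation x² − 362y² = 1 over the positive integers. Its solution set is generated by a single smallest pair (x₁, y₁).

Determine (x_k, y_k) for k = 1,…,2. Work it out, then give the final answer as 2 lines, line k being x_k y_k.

723 38
1045457 54948

[19; 38] for √362; ℓ=1 ⇒ convergent index 1
i=0: a=19 ⇒ p=19, q=1
i=1: a=38 ⇒ p=723, q=38
fundamental: x₁=723, y₁=38  (since 522729 − 362·1444 = 1)
n=2: (723,38)∘(723,38) = (723·723+362·38·38, 723·38+38·723) = (1045457,54948)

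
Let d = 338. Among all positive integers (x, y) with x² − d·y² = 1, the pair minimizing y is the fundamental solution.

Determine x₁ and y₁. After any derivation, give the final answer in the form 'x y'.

√338 = [18; 2,1,1,2,36, …], period ℓ=5 (odd) → k=9
k=0  a_k=18  p_k/q_k = 18/1
k=1  a_k=2  p_k/q_k = 37/2
k=2  a_k=1  p_k/q_k = 55/3
k=3  a_k=1  p_k/q_k = 92/5
…
k=5  a_k=36  p_k/q_k = 8696/473
k=6  a_k=2  p_k/q_k = 17631/959
…
k=8  a_k=1  p_k/q_k = 43958/2391
k=9  a_k=2  p_k/q_k = 114243/6214
(x₁, y₁) = (114243, 6214);  114243² − 338·6214² = 1 ✓

114243 6214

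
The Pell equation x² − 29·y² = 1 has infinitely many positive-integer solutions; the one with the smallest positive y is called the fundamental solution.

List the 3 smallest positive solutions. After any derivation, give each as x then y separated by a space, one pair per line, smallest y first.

9801 1820
192119201 35675640
3765920568201 699313893460

√29 → a₀=5, period (2,1,1,2,10); ℓ=5 odd so k=9
a_0=5:  p_0=5·1+0=5,  q_0=5·0+1=1
a_1=2:  p_1=2·5+1=11,  q_1=2·1+0=2
…
a_5=10:  p_5=10·70+27=727,  q_5=10·13+5=135
…
a_7=1:  p_7=1·1524+727=2251,  q_7=1·283+135=418
a_8=1:  p_8=1·2251+1524=3775,  q_8=1·418+283=701
a_9=2:  p_9=2·3775+2251=9801,  q_9=2·701+418=1820
→ (9801, 1820).  Check: 9801²=96059601, 29·1820²=96059600, difference 1.
(x_2, y_2) = (9801·9801 + 29·1820·1820, 9801·1820 + 1820·9801) = (192119201, 35675640)
(x_3, y_3) = (9801·192119201 + 29·1820·35675640, 9801·35675640 + 1820·192119201) = (3765920568201, 699313893460)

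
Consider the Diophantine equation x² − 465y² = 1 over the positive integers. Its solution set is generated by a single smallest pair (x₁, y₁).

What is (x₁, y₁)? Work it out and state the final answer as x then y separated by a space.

√465 = [21; 1,1,3,2,2,2,3,1,1,42, …], period ℓ=10 (even) → k=9
step 0: (21, 1)  from 21·(1,0) + (0,1)
step 1: (22, 1)  from 1·(21,1) + (1,0)
step 2: (43, 2)  from 1·(22,1) + (21,1)
…
step 8: (8949, 415)  from 1·(6922,321) + (2027,94)
step 9: (15871, 736)  from 1·(8949,415) + (6922,321)
→ (15871, 736).  Check: 15871²=251888641, 465·736²=251888640, difference 1.

15871 736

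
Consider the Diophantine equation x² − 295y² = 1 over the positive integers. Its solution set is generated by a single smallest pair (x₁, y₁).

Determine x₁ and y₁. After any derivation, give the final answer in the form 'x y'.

2024999 117900

d=295: √d = [17; 5,1,2,3,2,6,2,3,2,1,5,34] (ℓ=12, even), read p_11/q_11
i=0: a=17 ⇒ p=17, q=1
i=1: a=5 ⇒ p=86, q=5
i=2: a=1 ⇒ p=103, q=6
i=3: a=2 ⇒ p=292, q=17
…
i=6: a=6 ⇒ p=14479, q=843
i=7: a=2 ⇒ p=31208, q=1817
i=8: a=3 ⇒ p=108103, q=6294
i=9: a=2 ⇒ p=247414, q=14405
i=10: a=1 ⇒ p=355517, q=20699
i=11: a=5 ⇒ p=2024999, q=117900
→ (2024999, 117900).  Check: 2024999²=4100620950001, 295·117900²=4100620950000, difference 1.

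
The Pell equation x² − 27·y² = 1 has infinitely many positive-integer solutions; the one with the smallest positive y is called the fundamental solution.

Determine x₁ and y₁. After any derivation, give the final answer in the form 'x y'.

26 5

√27 → a₀=5, period (5,10); ℓ=2 even so k=1
i=0: a=5 ⇒ p=5, q=1
i=1: a=5 ⇒ p=26, q=5
(x₁, y₁) = (26, 5);  26² − 27·5² = 1 ✓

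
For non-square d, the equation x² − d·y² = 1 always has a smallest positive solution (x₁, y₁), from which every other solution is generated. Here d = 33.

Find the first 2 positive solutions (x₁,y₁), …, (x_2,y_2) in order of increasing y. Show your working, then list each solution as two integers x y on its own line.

23 4
1057 184

√33 = [5; 1,2,1,10, …], period ℓ=4 (even) → k=3
i=0: a=5 ⇒ p=5, q=1
…
i=2: a=2 ⇒ p=17, q=3
i=3: a=1 ⇒ p=23, q=4
fundamental: x₁=23, y₁=4  (since 529 − 33·16 = 1)
(x_2, y_2) = (23·23 + 33·4·4, 23·4 + 4·23) = (1057, 184)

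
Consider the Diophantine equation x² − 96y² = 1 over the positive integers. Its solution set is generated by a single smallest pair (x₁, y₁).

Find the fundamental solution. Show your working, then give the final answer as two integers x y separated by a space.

d=96: √d = [9; 1,3,1,18] (ℓ=4, even), read p_3/q_3
k=0  a_k=9  p_k/q_k = 9/1
k=1  a_k=1  p_k/q_k = 10/1
k=2  a_k=3  p_k/q_k = 39/4
k=3  a_k=1  p_k/q_k = 49/5
→ (49, 5).  Check: 49²=2401, 96·5²=2400, difference 1.

49 5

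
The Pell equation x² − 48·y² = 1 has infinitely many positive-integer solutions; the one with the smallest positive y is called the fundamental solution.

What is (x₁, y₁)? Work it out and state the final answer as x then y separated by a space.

7 1

d=48: √d = [6; 1,12] (ℓ=2, even), read p_1/q_1
i=0: a=6 ⇒ p=6, q=1
i=1: a=1 ⇒ p=7, q=1
(x₁, y₁) = (7, 1);  7² − 48·1² = 1 ✓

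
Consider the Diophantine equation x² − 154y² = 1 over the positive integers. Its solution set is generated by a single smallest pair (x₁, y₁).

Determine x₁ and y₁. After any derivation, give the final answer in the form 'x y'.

[12; 2,2,3,1,2,1,3,2,2,24] for √154; ℓ=10 ⇒ convergent index 9
a_0=12:  p_0=12·1+0=12,  q_0=12·0+1=1
a_1=2:  p_1=2·12+1=25,  q_1=2·1+0=2
…
a_4=1:  p_4=1·211+62=273,  q_4=1·17+5=22
a_5=2:  p_5=2·273+211=757,  q_5=2·22+17=61
…
a_7=3:  p_7=3·1030+757=3847,  q_7=3·83+61=310
a_8=2:  p_8=2·3847+1030=8724,  q_8=2·310+83=703
a_9=2:  p_9=2·8724+3847=21295,  q_9=2·703+310=1716
fundamental: x₁=21295, y₁=1716  (since 453477025 − 154·2944656 = 1)

21295 1716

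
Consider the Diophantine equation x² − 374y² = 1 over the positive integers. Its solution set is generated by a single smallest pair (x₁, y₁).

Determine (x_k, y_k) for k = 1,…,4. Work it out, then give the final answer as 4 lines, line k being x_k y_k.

3365 174
22646449 1171020
152410598405 7880964426
1025723304619201 53038889415960

[19; 2,1,18,1,2,38] for √374; ℓ=6 ⇒ convergent index 5
i=0: a=19 ⇒ p=19, q=1
i=1: a=2 ⇒ p=39, q=2
i=2: a=1 ⇒ p=58, q=3
…
i=4: a=1 ⇒ p=1141, q=59
i=5: a=2 ⇒ p=3365, q=174
fundamental: x₁=3365, y₁=174  (since 11323225 − 374·30276 = 1)
n=2: (3365,174)∘(3365,174) = (3365·3365+374·174·174, 3365·174+174·3365) = (22646449,1171020)
n=3: (22646449,1171020)∘(3365,174) = (3365·22646449+374·174·1171020, 3365·1171020+174·22646449) = (152410598405,7880964426)
n=4: (152410598405,7880964426)∘(3365,174) = (3365·152410598405+374·174·7880964426, 3365·7880964426+174·152410598405) = (1025723304619201,53038889415960)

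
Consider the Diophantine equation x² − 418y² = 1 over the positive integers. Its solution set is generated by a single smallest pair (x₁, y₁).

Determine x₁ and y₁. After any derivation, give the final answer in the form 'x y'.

[20; 2,4,20,4,2,40] for √418; ℓ=6 ⇒ convergent index 5
k=0  a_k=20  p_k/q_k = 20/1
…
k=2  a_k=4  p_k/q_k = 184/9
…
k=4  a_k=4  p_k/q_k = 15068/737
k=5  a_k=2  p_k/q_k = 33857/1656
(x₁, y₁) = (33857, 1656);  33857² − 418·1656² = 1 ✓

33857 1656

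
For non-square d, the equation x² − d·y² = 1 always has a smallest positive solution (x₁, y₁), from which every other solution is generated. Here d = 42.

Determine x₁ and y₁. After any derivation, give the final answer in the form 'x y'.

√42 = [6; 2,12, …], period ℓ=2 (even) → k=1
a_0=6:  p_0=6·1+0=6,  q_0=6·0+1=1
a_1=2:  p_1=2·6+1=13,  q_1=2·1+0=2
fundamental: x₁=13, y₁=2  (since 169 − 42·4 = 1)

13 2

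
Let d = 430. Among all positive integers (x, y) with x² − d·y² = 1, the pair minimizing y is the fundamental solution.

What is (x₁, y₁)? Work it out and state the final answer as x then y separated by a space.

2862251 138030

√430 = [20; 1,2,1,3,1,…,2,1,40, …], period ℓ=14 (even) → k=13
a_0=20:  p_0=20·1+0=20,  q_0=20·0+1=1
a_1=1:  p_1=1·20+1=21,  q_1=1·1+0=1
…
a_3=1:  p_3=1·62+21=83,  q_3=1·3+1=4
…
a_5=1:  p_5=1·311+83=394,  q_5=1·15+4=19
…
a_7=8:  p_7=8·2675+394=21794,  q_7=8·129+19=1051
…
a_9=1:  p_9=1·133439+21794=155233,  q_9=1·6435+1051=7486
a_10=3:  p_10=3·155233+133439=599138,  q_10=3·7486+6435=28893
a_11=1:  p_11=1·599138+155233=754371,  q_11=1·28893+7486=36379
a_12=2:  p_12=2·754371+599138=2107880,  q_12=2·36379+28893=101651
a_13=1:  p_13=1·2107880+754371=2862251,  q_13=1·101651+36379=138030
→ (2862251, 138030).  Check: 2862251²=8192480787001, 430·138030²=8192480787000, difference 1.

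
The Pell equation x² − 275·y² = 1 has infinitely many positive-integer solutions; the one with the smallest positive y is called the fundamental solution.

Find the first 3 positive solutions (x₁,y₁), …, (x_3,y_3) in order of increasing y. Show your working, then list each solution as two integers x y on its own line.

199 12
79201 4776
31521799 1900836

√275 → a₀=16, period (1,1,2,1,1,32); ℓ=6 even so k=5
k=0  a_k=16  p_k/q_k = 16/1
…
k=2  a_k=1  p_k/q_k = 33/2
…
k=4  a_k=1  p_k/q_k = 116/7
k=5  a_k=1  p_k/q_k = 199/12
fundamental: x₁=199, y₁=12  (since 39601 − 275·144 = 1)
k=2:  x_2 = 199·199+275·12·12 = 79201,  y_2 = 199·12+12·199 = 4776
k=3:  x_3 = 199·79201+275·12·4776 = 31521799,  y_3 = 199·4776+12·79201 = 1900836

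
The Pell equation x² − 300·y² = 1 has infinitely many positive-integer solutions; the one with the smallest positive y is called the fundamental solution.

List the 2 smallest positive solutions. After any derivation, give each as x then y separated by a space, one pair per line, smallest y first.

1351 78
3650401 210756

[17; 3,8,3,34] for √300; ℓ=4 ⇒ convergent index 3
step 0: (17, 1)  from 17·(1,0) + (0,1)
step 1: (52, 3)  from 3·(17,1) + (1,0)
step 2: (433, 25)  from 8·(52,3) + (17,1)
step 3: (1351, 78)  from 3·(433,25) + (52,3)
→ (1351, 78).  Check: 1351²=1825201, 300·78²=1825200, difference 1.
n=2: (1351,78)∘(1351,78) = (1351·1351+300·78·78, 1351·78+78·1351) = (3650401,210756)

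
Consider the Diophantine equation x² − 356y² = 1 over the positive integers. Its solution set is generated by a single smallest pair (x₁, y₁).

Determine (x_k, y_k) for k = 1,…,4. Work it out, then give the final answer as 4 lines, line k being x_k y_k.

500001 26500
500002000001 26500053000
500003000004500001 26500106000079500
500004000010000008000001 26500159000265000106000

√356 = [18; 1,6,1,1,2,…,6,1,36, …], period ℓ=14 (even) → k=13
i=0: a=18 ⇒ p=18, q=1
…
i=3: a=1 ⇒ p=151, q=8
i=4: a=1 ⇒ p=283, q=15
i=5: a=2 ⇒ p=717, q=38
i=6: a=1 ⇒ p=1000, q=53
i=7: a=8 ⇒ p=8717, q=462
i=8: a=1 ⇒ p=9717, q=515
…
i=11: a=1 ⇒ p=66019, q=3499
i=12: a=6 ⇒ p=433982, q=23001
i=13: a=1 ⇒ p=500001, q=26500
fundamental: x₁=500001, y₁=26500  (since 250001000001 − 356·702250000 = 1)
k=2:  x_2 = 500001·500001+356·26500·26500 = 500002000001,  y_2 = 500001·26500+26500·500001 = 26500053000
k=3:  x_3 = 500001·500002000001+356·26500·26500053000 = 500003000004500001,  y_3 = 500001·26500053000+26500·500002000001 = 26500106000079500
k=4:  x_4 = 500001·500003000004500001+356·26500·26500106000079500 = 500004000010000008000001,  y_4 = 500001·26500106000079500+26500·500003000004500001 = 26500159000265000106000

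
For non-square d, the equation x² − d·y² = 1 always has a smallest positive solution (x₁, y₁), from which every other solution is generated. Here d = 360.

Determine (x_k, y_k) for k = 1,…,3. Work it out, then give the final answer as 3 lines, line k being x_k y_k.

19 1
721 38
27379 1443

d=360: √d = [18; 1,36] (ℓ=2, even), read p_1/q_1
a_0=18:  p_0=18·1+0=18,  q_0=18·0+1=1
a_1=1:  p_1=1·18+1=19,  q_1=1·1+0=1
(x₁, y₁) = (19, 1);  19² − 360·1² = 1 ✓
k=2:  x_2 = 19·19+360·1·1 = 721,  y_2 = 19·1+1·19 = 38
k=3:  x_3 = 19·721+360·1·38 = 27379,  y_3 = 19·38+1·721 = 1443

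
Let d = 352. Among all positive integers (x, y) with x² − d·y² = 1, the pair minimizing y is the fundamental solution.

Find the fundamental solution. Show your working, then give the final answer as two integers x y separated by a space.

d=352: √d = [18; 1,3,5,9,5,3,1,36] (ℓ=8, even), read p_7/q_7
step 0: (18, 1)  from 18·(1,0) + (0,1)
step 1: (19, 1)  from 1·(18,1) + (1,0)
…
step 3: (394, 21)  from 5·(75,4) + (19,1)
step 4: (3621, 193)  from 9·(394,21) + (75,4)
…
step 6: (59118, 3151)  from 3·(18499,986) + (3621,193)
step 7: (77617, 4137)  from 1·(59118,3151) + (18499,986)
→ (77617, 4137).  Check: 77617²=6024398689, 352·4137²=6024398688, difference 1.

77617 4137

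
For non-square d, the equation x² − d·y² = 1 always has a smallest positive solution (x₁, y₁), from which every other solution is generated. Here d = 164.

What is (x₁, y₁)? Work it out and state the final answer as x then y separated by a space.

√164 → a₀=12, period (1,4,6,4,1,24); ℓ=6 even so k=5
step 0: (12, 1)  from 12·(1,0) + (0,1)
step 1: (13, 1)  from 1·(12,1) + (1,0)
step 2: (64, 5)  from 4·(13,1) + (12,1)
step 3: (397, 31)  from 6·(64,5) + (13,1)
step 4: (1652, 129)  from 4·(397,31) + (64,5)
step 5: (2049, 160)  from 1·(1652,129) + (397,31)
→ (2049, 160).  Check: 2049²=4198401, 164·160²=4198400, difference 1.

2049 160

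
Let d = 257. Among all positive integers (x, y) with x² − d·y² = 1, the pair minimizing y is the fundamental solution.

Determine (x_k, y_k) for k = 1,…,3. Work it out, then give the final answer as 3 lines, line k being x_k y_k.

513 32
526337 32832
540021249 33685600

√257 = [16; 32, …], period ℓ=1 (odd) → k=1
a_0=16:  p_0=16·1+0=16,  q_0=16·0+1=1
a_1=32:  p_1=32·16+1=513,  q_1=32·1+0=32
(x₁, y₁) = (513, 32);  513² − 257·32² = 1 ✓
(x_2, y_2) = (513·513 + 257·32·32, 513·32 + 32·513) = (526337, 32832)
(x_3, y_3) = (513·526337 + 257·32·32832, 513·32832 + 32·526337) = (540021249, 33685600)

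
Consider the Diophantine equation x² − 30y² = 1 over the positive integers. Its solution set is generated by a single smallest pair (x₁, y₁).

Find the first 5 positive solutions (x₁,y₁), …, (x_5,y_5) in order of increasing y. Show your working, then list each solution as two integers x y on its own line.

11 2
241 44
5291 966
116161 21208
2550251 465610

√30 = [5; 2,10, …], period ℓ=2 (even) → k=1
k=0  a_k=5  p_k/q_k = 5/1
k=1  a_k=2  p_k/q_k = 11/2
(x₁, y₁) = (11, 2);  11² − 30·2² = 1 ✓
n=2: (11,2)∘(11,2) = (11·11+30·2·2, 11·2+2·11) = (241,44)
n=3: (241,44)∘(11,2) = (11·241+30·2·44, 11·44+2·241) = (5291,966)
n=4: (5291,966)∘(11,2) = (11·5291+30·2·966, 11·966+2·5291) = (116161,21208)
n=5: (116161,21208)∘(11,2) = (11·116161+30·2·21208, 11·21208+2·116161) = (2550251,465610)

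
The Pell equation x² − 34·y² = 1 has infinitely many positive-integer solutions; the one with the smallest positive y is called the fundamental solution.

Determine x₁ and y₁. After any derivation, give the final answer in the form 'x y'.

√34 → a₀=5, period (1,4,1,10); ℓ=4 even so k=3
step 0: (5, 1)  from 5·(1,0) + (0,1)
step 1: (6, 1)  from 1·(5,1) + (1,0)
step 2: (29, 5)  from 4·(6,1) + (5,1)
step 3: (35, 6)  from 1·(29,5) + (6,1)
(x₁, y₁) = (35, 6);  35² − 34·6² = 1 ✓

35 6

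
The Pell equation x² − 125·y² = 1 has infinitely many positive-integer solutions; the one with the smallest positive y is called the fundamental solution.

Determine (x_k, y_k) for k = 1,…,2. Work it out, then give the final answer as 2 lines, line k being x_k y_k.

930249 83204
1730726404001 154800875592

√125 = [11; 5,1,1,5,22, …], period ℓ=5 (odd) → k=9
k=0  a_k=11  p_k/q_k = 11/1
k=1  a_k=5  p_k/q_k = 56/5
k=2  a_k=1  p_k/q_k = 67/6
…
k=4  a_k=5  p_k/q_k = 682/61
k=5  a_k=22  p_k/q_k = 15127/1353
k=6  a_k=5  p_k/q_k = 76317/6826
k=7  a_k=1  p_k/q_k = 91444/8179
k=8  a_k=1  p_k/q_k = 167761/15005
k=9  a_k=5  p_k/q_k = 930249/83204
(x₁, y₁) = (930249, 83204);  930249² − 125·83204² = 1 ✓
(930249+83204√125)^2 = 1730726404001 + 154800875592√125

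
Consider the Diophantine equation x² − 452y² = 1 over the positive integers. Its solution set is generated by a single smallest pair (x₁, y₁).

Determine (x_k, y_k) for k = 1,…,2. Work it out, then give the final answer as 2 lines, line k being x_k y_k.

1204353 56648
2900932297217 136448377488

√452 → a₀=21, period (3,1,5,3,10,3,5,1,3,42); ℓ=10 even so k=9
k=0  a_k=21  p_k/q_k = 21/1
…
k=2  a_k=1  p_k/q_k = 85/4
…
k=4  a_k=3  p_k/q_k = 1552/73
k=5  a_k=10  p_k/q_k = 16009/753
…
k=8  a_k=1  p_k/q_k = 313483/14745
k=9  a_k=3  p_k/q_k = 1204353/56648
fundamental: x₁=1204353, y₁=56648  (since 1450466148609 − 452·3208995904 = 1)
k=2:  x_2 = 1204353·1204353+452·56648·56648 = 2900932297217,  y_2 = 1204353·56648+56648·1204353 = 136448377488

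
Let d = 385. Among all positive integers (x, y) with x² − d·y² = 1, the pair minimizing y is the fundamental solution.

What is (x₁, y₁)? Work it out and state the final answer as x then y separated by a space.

[19; 1,1,1,1,1,…,1,1,38] for √385; ℓ=16 ⇒ convergent index 15
a_0=19:  p_0=19·1+0=19,  q_0=19·0+1=1
a_1=1:  p_1=1·19+1=20,  q_1=1·1+0=1
a_2=1:  p_2=1·20+19=39,  q_2=1·1+1=2
…
a_4=1:  p_4=1·59+39=98,  q_4=1·3+2=5
a_5=1:  p_5=1·98+59=157,  q_5=1·5+3=8
a_6=3:  p_6=3·157+98=569,  q_6=3·8+5=29
a_7=1:  p_7=1·569+157=726,  q_7=1·29+8=37
a_8=2:  p_8=2·726+569=2021,  q_8=2·37+29=103
a_9=1:  p_9=1·2021+726=2747,  q_9=1·103+37=140
a_10=3:  p_10=3·2747+2021=10262,  q_10=3·140+103=523
…
a_13=1:  p_13=1·23271+13009=36280,  q_13=1·1186+663=1849
a_14=1:  p_14=1·36280+23271=59551,  q_14=1·1849+1186=3035
a_15=1:  p_15=1·59551+36280=95831,  q_15=1·3035+1849=4884
fundamental: x₁=95831, y₁=4884  (since 9183580561 − 385·23853456 = 1)

95831 4884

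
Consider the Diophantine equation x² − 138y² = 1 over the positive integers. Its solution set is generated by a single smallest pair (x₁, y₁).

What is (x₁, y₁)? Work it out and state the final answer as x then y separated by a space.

√138 → a₀=11, period (1,2,1,22); ℓ=4 even so k=3
step 0: (11, 1)  from 11·(1,0) + (0,1)
…
step 2: (35, 3)  from 2·(12,1) + (11,1)
step 3: (47, 4)  from 1·(35,3) + (12,1)
→ (47, 4).  Check: 47²=2209, 138·4²=2208, difference 1.

47 4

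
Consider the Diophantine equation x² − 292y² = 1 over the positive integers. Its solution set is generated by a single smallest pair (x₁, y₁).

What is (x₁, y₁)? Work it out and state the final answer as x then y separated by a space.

2281249 133500

√292 → a₀=17, period (11,2,1,3,8,3,1,2,11,34); ℓ=10 even so k=9
a_0=17:  p_0=17·1+0=17,  q_0=17·0+1=1
a_1=11:  p_1=11·17+1=188,  q_1=11·1+0=11
a_2=2:  p_2=2·188+17=393,  q_2=2·11+1=23
…
a_6=3:  p_6=3·17669+2136=55143,  q_6=3·1034+125=3227
…
a_8=2:  p_8=2·72812+55143=200767,  q_8=2·4261+3227=11749
a_9=11:  p_9=11·200767+72812=2281249,  q_9=11·11749+4261=133500
→ (2281249, 133500).  Check: 2281249²=5204097000001, 292·133500²=5204097000000, difference 1.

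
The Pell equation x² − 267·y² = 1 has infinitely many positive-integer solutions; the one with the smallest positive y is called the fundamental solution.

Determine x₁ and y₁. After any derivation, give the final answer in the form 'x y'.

2402 147

√267 → a₀=16, period (2,1,15,1,2,32); ℓ=6 even so k=5
k=0  a_k=16  p_k/q_k = 16/1
k=1  a_k=2  p_k/q_k = 33/2
k=2  a_k=1  p_k/q_k = 49/3
k=3  a_k=15  p_k/q_k = 768/47
k=4  a_k=1  p_k/q_k = 817/50
k=5  a_k=2  p_k/q_k = 2402/147
fundamental: x₁=2402, y₁=147  (since 5769604 − 267·21609 = 1)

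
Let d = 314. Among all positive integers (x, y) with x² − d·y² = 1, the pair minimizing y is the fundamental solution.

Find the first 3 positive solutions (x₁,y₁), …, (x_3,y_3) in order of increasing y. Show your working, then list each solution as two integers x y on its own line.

392499 22150
308110930001 17387705700
241866463828532499 13649314199066450

√314 → a₀=17, period (1,2,1,1,2,1,34); ℓ=7 odd so k=13
k=0  a_k=17  p_k/q_k = 17/1
…
k=4  a_k=1  p_k/q_k = 124/7
k=5  a_k=2  p_k/q_k = 319/18
…
k=9  a_k=2  p_k/q_k = 47029/2654
…
k=11  a_k=1  p_k/q_k = 109882/6201
k=12  a_k=2  p_k/q_k = 282617/15949
k=13  a_k=1  p_k/q_k = 392499/22150
fundamental: x₁=392499, y₁=22150  (since 154055465001 − 314·490622500 = 1)
(x_2, y_2) = (392499·392499 + 314·22150·22150, 392499·22150 + 22150·392499) = (308110930001, 17387705700)
(x_3, y_3) = (392499·308110930001 + 314·22150·17387705700, 392499·17387705700 + 22150·308110930001) = (241866463828532499, 13649314199066450)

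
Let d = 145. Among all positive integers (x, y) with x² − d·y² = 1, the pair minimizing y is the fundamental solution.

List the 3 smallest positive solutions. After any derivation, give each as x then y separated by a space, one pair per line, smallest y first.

289 24
167041 13872
96549409 8017992

√145 → a₀=12, period (24); ℓ=1 odd so k=1
a_0=12:  p_0=12·1+0=12,  q_0=12·0+1=1
a_1=24:  p_1=24·12+1=289,  q_1=24·1+0=24
→ (289, 24).  Check: 289²=83521, 145·24²=83520, difference 1.
(289+24√145)^2 = 167041 + 13872√145
(289+24√145)^3 = 96549409 + 8017992√145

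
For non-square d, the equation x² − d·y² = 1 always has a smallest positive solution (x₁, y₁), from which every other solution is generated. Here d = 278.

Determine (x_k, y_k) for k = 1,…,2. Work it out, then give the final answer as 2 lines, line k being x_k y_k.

2501 150
12510001 750300

[16; 1,2,16,2,1,32] for √278; ℓ=6 ⇒ convergent index 5
k=0  a_k=16  p_k/q_k = 16/1
k=1  a_k=1  p_k/q_k = 17/1
…
k=4  a_k=2  p_k/q_k = 1684/101
k=5  a_k=1  p_k/q_k = 2501/150
→ (2501, 150).  Check: 2501²=6255001, 278·150²=6255000, difference 1.
n=2: (2501,150)∘(2501,150) = (2501·2501+278·150·150, 2501·150+150·2501) = (12510001,750300)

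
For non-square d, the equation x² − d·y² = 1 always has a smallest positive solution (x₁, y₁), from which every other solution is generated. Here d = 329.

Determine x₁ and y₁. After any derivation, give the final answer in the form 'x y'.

2376415 131016

d=329: √d = [18; 7,4,2,1,1,4,1,1,2,4,7,36] (ℓ=12, even), read p_11/q_11
a_0=18:  p_0=18·1+0=18,  q_0=18·0+1=1
a_1=7:  p_1=7·18+1=127,  q_1=7·1+0=7
…
a_3=2:  p_3=2·526+127=1179,  q_3=2·29+7=65
…
a_6=4:  p_6=4·2884+1705=13241,  q_6=4·159+94=730
a_7=1:  p_7=1·13241+2884=16125,  q_7=1·730+159=889
…
a_9=2:  p_9=2·29366+16125=74857,  q_9=2·1619+889=4127
a_10=4:  p_10=4·74857+29366=328794,  q_10=4·4127+1619=18127
a_11=7:  p_11=7·328794+74857=2376415,  q_11=7·18127+4127=131016
fundamental: x₁=2376415, y₁=131016  (since 5647348252225 − 329·17165192256 = 1)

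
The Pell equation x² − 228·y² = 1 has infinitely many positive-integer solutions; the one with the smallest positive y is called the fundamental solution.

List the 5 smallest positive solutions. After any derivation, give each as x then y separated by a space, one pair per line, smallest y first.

151 10
45601 3020
13771351 912030
4158902401 275430040
1255974753751 83178960050

d=228: √d = [15; 10,30] (ℓ=2, even), read p_1/q_1
i=0: a=15 ⇒ p=15, q=1
i=1: a=10 ⇒ p=151, q=10
fundamental: x₁=151, y₁=10  (since 22801 − 228·100 = 1)
(151+10√228)^2 = 45601 + 3020√228
(151+10√228)^3 = 13771351 + 912030√228
(151+10√228)^4 = 4158902401 + 275430040√228
(151+10√228)^5 = 1255974753751 + 83178960050√228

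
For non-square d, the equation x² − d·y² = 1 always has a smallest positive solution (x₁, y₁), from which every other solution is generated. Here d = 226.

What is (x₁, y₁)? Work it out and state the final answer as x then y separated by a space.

451 30

[15; 30] for √226; ℓ=1 ⇒ convergent index 1
i=0: a=15 ⇒ p=15, q=1
i=1: a=30 ⇒ p=451, q=30
(x₁, y₁) = (451, 30);  451² − 226·30² = 1 ✓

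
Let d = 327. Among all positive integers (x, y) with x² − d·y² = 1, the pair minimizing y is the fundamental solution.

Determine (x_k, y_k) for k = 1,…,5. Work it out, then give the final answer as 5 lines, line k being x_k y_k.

√327 → a₀=18, period (12,36); ℓ=2 even so k=1
step 0: (18, 1)  from 18·(1,0) + (0,1)
step 1: (217, 12)  from 12·(18,1) + (1,0)
→ (217, 12).  Check: 217²=47089, 327·12²=47088, difference 1.
(x_2, y_2) = (217·217 + 327·12·12, 217·12 + 12·217) = (94177, 5208)
(x_3, y_3) = (217·94177 + 327·12·5208, 217·5208 + 12·94177) = (40872601, 2260260)
(x_4, y_4) = (217·40872601 + 327·12·2260260, 217·2260260 + 12·40872601) = (17738614657, 980947632)
(x_5, y_5) = (217·17738614657 + 327·12·980947632, 217·980947632 + 12·17738614657) = (7698517888537, 425729012028)

217 12
94177 5208
40872601 2260260
17738614657 980947632
7698517888537 425729012028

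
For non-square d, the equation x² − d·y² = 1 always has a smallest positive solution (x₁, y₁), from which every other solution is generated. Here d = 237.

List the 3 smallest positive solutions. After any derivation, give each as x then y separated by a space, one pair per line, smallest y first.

[15; 2,1,1,7,10,7,1,1,2,30] for √237; ℓ=10 ⇒ convergent index 9
i=0: a=15 ⇒ p=15, q=1
i=1: a=2 ⇒ p=31, q=2
i=2: a=1 ⇒ p=46, q=3
i=3: a=1 ⇒ p=77, q=5
…
i=5: a=10 ⇒ p=5927, q=385
…
i=7: a=1 ⇒ p=48001, q=3118
i=8: a=1 ⇒ p=90075, q=5851
i=9: a=2 ⇒ p=228151, q=14820
→ (228151, 14820).  Check: 228151²=52052878801, 237·14820²=52052878800, difference 1.
k=2:  x_2 = 228151·228151+237·14820·14820 = 104105757601,  y_2 = 228151·14820+14820·228151 = 6762395640
k=3:  x_3 = 228151·104105757601+237·14820·6762395640 = 47503665404623351,  y_3 = 228151·6762395640+14820·104105757601 = 3085694655308460

228151 14820
104105757601 6762395640
47503665404623351 3085694655308460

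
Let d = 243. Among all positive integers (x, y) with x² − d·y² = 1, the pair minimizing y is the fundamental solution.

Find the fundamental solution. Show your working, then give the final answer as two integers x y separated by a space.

d=243: √d = [15; 1,1,2,3,15,3,2,1,1,30] (ℓ=10, even), read p_9/q_9
k=0  a_k=15  p_k/q_k = 15/1
…
k=2  a_k=1  p_k/q_k = 31/2
k=3  a_k=2  p_k/q_k = 78/5
k=4  a_k=3  p_k/q_k = 265/17
k=5  a_k=15  p_k/q_k = 4053/260
…
k=8  a_k=1  p_k/q_k = 41325/2651
k=9  a_k=1  p_k/q_k = 70226/4505
→ (70226, 4505).  Check: 70226²=4931691076, 243·4505²=4931691075, difference 1.

70226 4505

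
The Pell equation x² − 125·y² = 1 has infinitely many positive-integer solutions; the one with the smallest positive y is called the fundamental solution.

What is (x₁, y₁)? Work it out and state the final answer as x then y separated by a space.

930249 83204

√125 = [11; 5,1,1,5,22, …], period ℓ=5 (odd) → k=9
step 0: (11, 1)  from 11·(1,0) + (0,1)
step 1: (56, 5)  from 5·(11,1) + (1,0)
step 2: (67, 6)  from 1·(56,5) + (11,1)
…
step 8: (167761, 15005)  from 1·(91444,8179) + (76317,6826)
step 9: (930249, 83204)  from 5·(167761,15005) + (91444,8179)
fundamental: x₁=930249, y₁=83204  (since 865363202001 − 125·6922905616 = 1)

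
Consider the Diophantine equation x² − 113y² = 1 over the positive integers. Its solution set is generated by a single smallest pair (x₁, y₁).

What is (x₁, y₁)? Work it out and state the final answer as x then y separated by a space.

√113 = [10; 1,1,1,2,2,1,1,1,20, …], period ℓ=9 (odd) → k=17
k=0  a_k=10  p_k/q_k = 10/1
…
k=2  a_k=1  p_k/q_k = 21/2
k=3  a_k=1  p_k/q_k = 32/3
k=4  a_k=2  p_k/q_k = 85/8
k=5  a_k=2  p_k/q_k = 202/19
k=6  a_k=1  p_k/q_k = 287/27
k=7  a_k=1  p_k/q_k = 489/46
k=8  a_k=1  p_k/q_k = 776/73
k=9  a_k=20  p_k/q_k = 16009/1506
k=10  a_k=1  p_k/q_k = 16785/1579
…
k=12  a_k=1  p_k/q_k = 49579/4664
k=13  a_k=2  p_k/q_k = 131952/12413
k=14  a_k=2  p_k/q_k = 313483/29490
k=15  a_k=1  p_k/q_k = 445435/41903
k=16  a_k=1  p_k/q_k = 758918/71393
k=17  a_k=1  p_k/q_k = 1204353/113296
fundamental: x₁=1204353, y₁=113296  (since 1450466148609 − 113·12835983616 = 1)

1204353 113296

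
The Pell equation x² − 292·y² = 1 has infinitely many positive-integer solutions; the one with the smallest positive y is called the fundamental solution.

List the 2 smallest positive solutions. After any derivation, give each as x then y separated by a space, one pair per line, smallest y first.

[17; 11,2,1,3,8,3,1,2,11,34] for √292; ℓ=10 ⇒ convergent index 9
a_0=17:  p_0=17·1+0=17,  q_0=17·0+1=1
a_1=11:  p_1=11·17+1=188,  q_1=11·1+0=11
…
a_3=1:  p_3=1·393+188=581,  q_3=1·23+11=34
…
a_6=3:  p_6=3·17669+2136=55143,  q_6=3·1034+125=3227
a_7=1:  p_7=1·55143+17669=72812,  q_7=1·3227+1034=4261
a_8=2:  p_8=2·72812+55143=200767,  q_8=2·4261+3227=11749
a_9=11:  p_9=11·200767+72812=2281249,  q_9=11·11749+4261=133500
(x₁, y₁) = (2281249, 133500);  2281249² − 292·133500² = 1 ✓
n=2: (2281249,133500)∘(2281249,133500) = (2281249·2281249+292·133500·133500, 2281249·133500+133500·2281249) = (10408194000001,609093483000)

2281249 133500
10408194000001 609093483000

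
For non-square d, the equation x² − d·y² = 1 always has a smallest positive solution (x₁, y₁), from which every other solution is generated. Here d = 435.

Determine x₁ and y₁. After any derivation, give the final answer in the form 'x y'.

146 7

√435 = [20; 1,5,1,40, …], period ℓ=4 (even) → k=3
a_0=20:  p_0=20·1+0=20,  q_0=20·0+1=1
a_1=1:  p_1=1·20+1=21,  q_1=1·1+0=1
a_2=5:  p_2=5·21+20=125,  q_2=5·1+1=6
a_3=1:  p_3=1·125+21=146,  q_3=1·6+1=7
fundamental: x₁=146, y₁=7  (since 21316 − 435·49 = 1)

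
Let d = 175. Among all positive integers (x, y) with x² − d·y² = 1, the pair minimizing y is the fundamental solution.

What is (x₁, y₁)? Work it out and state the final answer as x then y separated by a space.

√175 → a₀=13, period (4,2,1,2,4,26); ℓ=6 even so k=5
i=0: a=13 ⇒ p=13, q=1
…
i=2: a=2 ⇒ p=119, q=9
i=3: a=1 ⇒ p=172, q=13
i=4: a=2 ⇒ p=463, q=35
i=5: a=4 ⇒ p=2024, q=153
fundamental: x₁=2024, y₁=153  (since 4096576 − 175·23409 = 1)

2024 153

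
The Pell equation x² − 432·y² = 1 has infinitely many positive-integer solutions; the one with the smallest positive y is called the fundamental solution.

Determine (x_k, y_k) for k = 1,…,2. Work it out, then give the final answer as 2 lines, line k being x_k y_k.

1351 65
3650401 175630

d=432: √d = [20; 1,3,1,1,1,3,1,40] (ℓ=8, even), read p_7/q_7
step 0: (20, 1)  from 20·(1,0) + (0,1)
step 1: (21, 1)  from 1·(20,1) + (1,0)
…
step 3: (104, 5)  from 1·(83,4) + (21,1)
…
step 5: (291, 14)  from 1·(187,9) + (104,5)
step 6: (1060, 51)  from 3·(291,14) + (187,9)
step 7: (1351, 65)  from 1·(1060,51) + (291,14)
(x₁, y₁) = (1351, 65);  1351² − 432·65² = 1 ✓
(x_2, y_2) = (1351·1351 + 432·65·65, 1351·65 + 65·1351) = (3650401, 175630)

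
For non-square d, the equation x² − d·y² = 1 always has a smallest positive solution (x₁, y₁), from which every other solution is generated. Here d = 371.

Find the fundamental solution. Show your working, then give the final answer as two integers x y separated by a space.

1695 88

√371 = [19; 3,1,4,1,3,38, …], period ℓ=6 (even) → k=5
i=0: a=19 ⇒ p=19, q=1
…
i=2: a=1 ⇒ p=77, q=4
…
i=4: a=1 ⇒ p=443, q=23
i=5: a=3 ⇒ p=1695, q=88
→ (1695, 88).  Check: 1695²=2873025, 371·88²=2873024, difference 1.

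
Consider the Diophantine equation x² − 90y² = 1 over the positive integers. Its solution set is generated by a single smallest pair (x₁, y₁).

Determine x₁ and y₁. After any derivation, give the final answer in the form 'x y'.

19 2

√90 → a₀=9, period (2,18); ℓ=2 even so k=1
i=0: a=9 ⇒ p=9, q=1
i=1: a=2 ⇒ p=19, q=2
→ (19, 2).  Check: 19²=361, 90·2²=360, difference 1.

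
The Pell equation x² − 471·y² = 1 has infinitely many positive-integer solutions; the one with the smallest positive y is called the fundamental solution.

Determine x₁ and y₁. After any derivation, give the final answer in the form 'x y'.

7838695 361188

d=471: √d = [21; 1,2,2,1,3,…,2,1,42] (ℓ=14, even), read p_13/q_13
i=0: a=21 ⇒ p=21, q=1
i=1: a=1 ⇒ p=22, q=1
i=2: a=2 ⇒ p=65, q=3
i=3: a=2 ⇒ p=152, q=7
…
i=5: a=3 ⇒ p=803, q=37
…
i=8: a=4 ⇒ p=198665, q=9154
i=9: a=3 ⇒ p=644804, q=29711
…
i=12: a=2 ⇒ p=5506953, q=253747
i=13: a=1 ⇒ p=7838695, q=361188
fundamental: x₁=7838695, y₁=361188  (since 61445139303025 − 471·130456771344 = 1)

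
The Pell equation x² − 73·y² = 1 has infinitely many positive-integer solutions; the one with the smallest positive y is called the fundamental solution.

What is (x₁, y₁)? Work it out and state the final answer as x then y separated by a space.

√73 = [8; 1,1,5,5,1,1,16, …], period ℓ=7 (odd) → k=13
i=0: a=8 ⇒ p=8, q=1
i=1: a=1 ⇒ p=9, q=1
i=2: a=1 ⇒ p=17, q=2
i=3: a=5 ⇒ p=94, q=11
i=4: a=5 ⇒ p=487, q=57
…
i=6: a=1 ⇒ p=1068, q=125
i=7: a=16 ⇒ p=17669, q=2068
i=8: a=1 ⇒ p=18737, q=2193
i=9: a=1 ⇒ p=36406, q=4261
i=10: a=5 ⇒ p=200767, q=23498
i=11: a=5 ⇒ p=1040241, q=121751
i=12: a=1 ⇒ p=1241008, q=145249
i=13: a=1 ⇒ p=2281249, q=267000
→ (2281249, 267000).  Check: 2281249²=5204097000001, 73·267000²=5204097000000, difference 1.

2281249 267000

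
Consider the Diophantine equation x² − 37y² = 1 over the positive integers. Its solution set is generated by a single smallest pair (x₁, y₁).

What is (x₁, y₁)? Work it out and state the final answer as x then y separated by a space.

73 12

√37 = [6; 12, …], period ℓ=1 (odd) → k=1
a_0=6:  p_0=6·1+0=6,  q_0=6·0+1=1
a_1=12:  p_1=12·6+1=73,  q_1=12·1+0=12
(x₁, y₁) = (73, 12);  73² − 37·12² = 1 ✓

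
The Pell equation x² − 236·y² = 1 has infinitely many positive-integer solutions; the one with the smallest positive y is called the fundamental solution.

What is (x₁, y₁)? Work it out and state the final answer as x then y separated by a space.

√236 = [15; 2,1,3,5,1,6,1,5,3,1,2,30, …], period ℓ=12 (even) → k=11
k=0  a_k=15  p_k/q_k = 15/1
k=1  a_k=2  p_k/q_k = 31/2
k=2  a_k=1  p_k/q_k = 46/3
k=3  a_k=3  p_k/q_k = 169/11
k=4  a_k=5  p_k/q_k = 891/58
k=5  a_k=1  p_k/q_k = 1060/69
k=6  a_k=6  p_k/q_k = 7251/472
k=7  a_k=1  p_k/q_k = 8311/541
k=8  a_k=5  p_k/q_k = 48806/3177
k=9  a_k=3  p_k/q_k = 154729/10072
k=10  a_k=1  p_k/q_k = 203535/13249
k=11  a_k=2  p_k/q_k = 561799/36570
fundamental: x₁=561799, y₁=36570  (since 315618116401 − 236·1337364900 = 1)

561799 36570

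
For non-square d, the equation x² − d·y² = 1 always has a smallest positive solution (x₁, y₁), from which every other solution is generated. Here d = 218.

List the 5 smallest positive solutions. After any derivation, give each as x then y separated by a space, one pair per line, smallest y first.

d=218: √d = [14; 1,3,3,1,28] (ℓ=5, odd), read p_9/q_9
step 0: (14, 1)  from 14·(1,0) + (0,1)
…
step 8: (96370, 6527)  from 3·(29633,2007) + (7471,506)
step 9: (126003, 8534)  from 1·(96370,6527) + (29633,2007)
→ (126003, 8534).  Check: 126003²=15876756009, 218·8534²=15876756008, difference 1.
(x_2, y_2) = (126003·126003 + 218·8534·8534, 126003·8534 + 8534·126003) = (31753512017, 2150619204)
(x_3, y_3) = (126003·31753512017 + 218·8534·2150619204, 126003·2150619204 + 8534·31753512017) = (8002075549230099, 541968943114690)
(x_4, y_4) = (126003·8002075549230099 + 218·8534·541968943114690, 126003·541968943114690 + 8534·8002075549230099) = (2016571050827526816577, 136579425476409948936)
(x_5, y_5) = (126003·2016571050827526816577 + 218·8534·136579425476409948936, 126003·136579425476409948936 + 8534·2016571050827526816577) = (508188004226839647389073363, 34418834696066196648450926)

126003 8534
31753512017 2150619204
8002075549230099 541968943114690
2016571050827526816577 136579425476409948936
508188004226839647389073363 34418834696066196648450926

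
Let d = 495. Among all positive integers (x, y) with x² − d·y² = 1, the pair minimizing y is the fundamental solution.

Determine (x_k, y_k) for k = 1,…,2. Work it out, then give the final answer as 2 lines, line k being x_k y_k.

√495 = [22; 4,44, …], period ℓ=2 (even) → k=1
i=0: a=22 ⇒ p=22, q=1
i=1: a=4 ⇒ p=89, q=4
→ (89, 4).  Check: 89²=7921, 495·4²=7920, difference 1.
(89+4√495)^2 = 15841 + 712√495

89 4
15841 712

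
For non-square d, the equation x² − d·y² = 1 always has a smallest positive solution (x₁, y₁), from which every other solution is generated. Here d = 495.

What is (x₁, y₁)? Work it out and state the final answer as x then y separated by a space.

89 4

√495 → a₀=22, period (4,44); ℓ=2 even so k=1
step 0: (22, 1)  from 22·(1,0) + (0,1)
step 1: (89, 4)  from 4·(22,1) + (1,0)
→ (89, 4).  Check: 89²=7921, 495·4²=7920, difference 1.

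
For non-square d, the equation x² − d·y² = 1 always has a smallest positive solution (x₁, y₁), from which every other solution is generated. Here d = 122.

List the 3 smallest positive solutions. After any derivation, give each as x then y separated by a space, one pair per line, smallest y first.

243 22
118097 10692
57394899 5196290

d=122: √d = [11; 22] (ℓ=1, odd), read p_1/q_1
i=0: a=11 ⇒ p=11, q=1
i=1: a=22 ⇒ p=243, q=22
(x₁, y₁) = (243, 22);  243² − 122·22² = 1 ✓
(x_2, y_2) = (243·243 + 122·22·22, 243·22 + 22·243) = (118097, 10692)
(x_3, y_3) = (243·118097 + 122·22·10692, 243·10692 + 22·118097) = (57394899, 5196290)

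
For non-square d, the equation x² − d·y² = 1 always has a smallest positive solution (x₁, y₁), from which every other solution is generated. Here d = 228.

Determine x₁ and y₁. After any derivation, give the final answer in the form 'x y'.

d=228: √d = [15; 10,30] (ℓ=2, even), read p_1/q_1
k=0  a_k=15  p_k/q_k = 15/1
k=1  a_k=10  p_k/q_k = 151/10
(x₁, y₁) = (151, 10);  151² − 228·10² = 1 ✓

151 10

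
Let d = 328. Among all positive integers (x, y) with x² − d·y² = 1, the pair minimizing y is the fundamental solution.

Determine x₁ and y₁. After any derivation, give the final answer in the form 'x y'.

√328 → a₀=18, period (9,36); ℓ=2 even so k=1
i=0: a=18 ⇒ p=18, q=1
i=1: a=9 ⇒ p=163, q=9
→ (163, 9).  Check: 163²=26569, 328·9²=26568, difference 1.

163 9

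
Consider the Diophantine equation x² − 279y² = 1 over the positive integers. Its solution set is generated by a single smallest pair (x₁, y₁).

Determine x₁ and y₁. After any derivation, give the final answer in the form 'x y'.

[16; 1,2,2,1,2,2,1,32] for √279; ℓ=8 ⇒ convergent index 7
step 0: (16, 1)  from 16·(1,0) + (0,1)
step 1: (17, 1)  from 1·(16,1) + (1,0)
…
step 3: (117, 7)  from 2·(50,3) + (17,1)
step 4: (167, 10)  from 1·(117,7) + (50,3)
step 5: (451, 27)  from 2·(167,10) + (117,7)
step 6: (1069, 64)  from 2·(451,27) + (167,10)
step 7: (1520, 91)  from 1·(1069,64) + (451,27)
(x₁, y₁) = (1520, 91);  1520² − 279·91² = 1 ✓

1520 91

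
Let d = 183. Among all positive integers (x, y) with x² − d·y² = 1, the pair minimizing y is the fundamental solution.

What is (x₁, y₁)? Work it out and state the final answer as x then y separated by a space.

d=183: √d = [13; 1,1,8,1,1,26] (ℓ=6, even), read p_5/q_5
i=0: a=13 ⇒ p=13, q=1
i=1: a=1 ⇒ p=14, q=1
…
i=4: a=1 ⇒ p=257, q=19
i=5: a=1 ⇒ p=487, q=36
→ (487, 36).  Check: 487²=237169, 183·36²=237168, difference 1.

487 36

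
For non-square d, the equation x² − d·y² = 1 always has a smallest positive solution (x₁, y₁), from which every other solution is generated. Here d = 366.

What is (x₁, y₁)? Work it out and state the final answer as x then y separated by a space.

√366 → a₀=19, period (7,1,1,1,2,12,2,1,1,1,7,38); ℓ=12 even so k=11
i=0: a=19 ⇒ p=19, q=1
…
i=8: a=1 ⇒ p=44499, q=2326
…
i=10: a=1 ⇒ p=119053, q=6223
i=11: a=7 ⇒ p=907925, q=47458
→ (907925, 47458).  Check: 907925²=824327805625, 366·47458²=824327805624, difference 1.

907925 47458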